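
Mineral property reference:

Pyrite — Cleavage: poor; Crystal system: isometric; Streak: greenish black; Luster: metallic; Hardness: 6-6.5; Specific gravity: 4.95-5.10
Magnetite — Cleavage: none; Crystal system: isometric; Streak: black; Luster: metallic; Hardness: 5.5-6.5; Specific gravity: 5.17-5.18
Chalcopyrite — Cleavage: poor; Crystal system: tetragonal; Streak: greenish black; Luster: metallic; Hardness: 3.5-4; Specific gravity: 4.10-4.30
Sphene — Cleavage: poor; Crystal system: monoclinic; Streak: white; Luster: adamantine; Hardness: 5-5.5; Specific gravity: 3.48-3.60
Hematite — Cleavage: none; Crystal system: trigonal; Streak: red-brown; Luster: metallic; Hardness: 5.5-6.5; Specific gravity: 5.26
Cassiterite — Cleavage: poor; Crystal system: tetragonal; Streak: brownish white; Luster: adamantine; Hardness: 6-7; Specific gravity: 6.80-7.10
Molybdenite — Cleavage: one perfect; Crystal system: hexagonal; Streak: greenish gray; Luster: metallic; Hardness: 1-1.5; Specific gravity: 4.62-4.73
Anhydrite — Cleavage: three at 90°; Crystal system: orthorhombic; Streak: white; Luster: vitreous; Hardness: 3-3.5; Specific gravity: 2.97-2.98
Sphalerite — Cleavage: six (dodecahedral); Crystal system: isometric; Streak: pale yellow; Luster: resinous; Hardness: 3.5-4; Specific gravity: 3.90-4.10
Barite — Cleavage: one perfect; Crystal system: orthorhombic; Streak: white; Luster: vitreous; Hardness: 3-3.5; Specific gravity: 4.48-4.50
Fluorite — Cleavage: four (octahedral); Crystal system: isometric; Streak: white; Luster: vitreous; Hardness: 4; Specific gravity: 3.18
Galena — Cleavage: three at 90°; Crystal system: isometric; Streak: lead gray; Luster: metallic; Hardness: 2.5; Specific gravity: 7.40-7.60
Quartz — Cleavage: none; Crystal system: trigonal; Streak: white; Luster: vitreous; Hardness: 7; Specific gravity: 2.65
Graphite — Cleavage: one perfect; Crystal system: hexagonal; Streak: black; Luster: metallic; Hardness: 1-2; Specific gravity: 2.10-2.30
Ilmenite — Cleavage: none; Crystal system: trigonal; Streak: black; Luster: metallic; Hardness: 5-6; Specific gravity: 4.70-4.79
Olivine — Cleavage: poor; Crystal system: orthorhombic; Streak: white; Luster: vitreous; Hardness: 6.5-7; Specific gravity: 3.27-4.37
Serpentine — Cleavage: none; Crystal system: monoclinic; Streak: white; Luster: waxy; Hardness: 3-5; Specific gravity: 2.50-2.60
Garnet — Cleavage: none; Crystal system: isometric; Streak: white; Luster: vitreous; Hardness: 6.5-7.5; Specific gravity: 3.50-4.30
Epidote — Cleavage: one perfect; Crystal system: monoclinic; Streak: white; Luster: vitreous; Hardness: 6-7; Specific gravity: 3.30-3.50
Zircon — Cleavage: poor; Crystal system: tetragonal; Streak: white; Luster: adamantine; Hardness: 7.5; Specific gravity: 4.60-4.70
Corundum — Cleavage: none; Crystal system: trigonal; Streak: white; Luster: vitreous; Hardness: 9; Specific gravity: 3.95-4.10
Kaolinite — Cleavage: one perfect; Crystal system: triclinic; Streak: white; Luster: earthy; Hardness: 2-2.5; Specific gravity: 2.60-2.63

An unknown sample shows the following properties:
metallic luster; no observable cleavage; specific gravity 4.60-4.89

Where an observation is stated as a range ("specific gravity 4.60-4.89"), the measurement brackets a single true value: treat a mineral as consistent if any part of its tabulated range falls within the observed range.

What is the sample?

Metallic luster — leaves Pyrite, Magnetite, Chalcopyrite, Hematite, Molybdenite, Galena, Graphite, Ilmenite.
No observable cleavage — only Magnetite, Hematite, Ilmenite remain.
Specific gravity 4.60-4.89 — narrows the field to Ilmenite.
The only mineral consistent with every observation is Ilmenite.

Ilmenite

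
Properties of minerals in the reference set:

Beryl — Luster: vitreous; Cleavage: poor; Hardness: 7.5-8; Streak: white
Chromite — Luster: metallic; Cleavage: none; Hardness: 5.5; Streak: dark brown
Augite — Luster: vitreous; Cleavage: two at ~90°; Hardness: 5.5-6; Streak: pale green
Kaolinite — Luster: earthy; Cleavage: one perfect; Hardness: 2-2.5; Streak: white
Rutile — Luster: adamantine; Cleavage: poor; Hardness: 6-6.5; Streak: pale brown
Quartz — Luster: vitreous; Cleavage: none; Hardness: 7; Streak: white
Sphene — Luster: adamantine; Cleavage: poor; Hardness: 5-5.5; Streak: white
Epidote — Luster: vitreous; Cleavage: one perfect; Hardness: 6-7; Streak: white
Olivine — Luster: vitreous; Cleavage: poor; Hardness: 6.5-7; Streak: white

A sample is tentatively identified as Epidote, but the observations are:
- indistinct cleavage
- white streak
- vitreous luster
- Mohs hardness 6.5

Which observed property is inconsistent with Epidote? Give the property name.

Indistinct cleavage: Epidote has cleavage one perfect — outside the reference range.
White streak: Epidote has white streak — consistent.
Vitreous luster: Epidote has vitreous luster — consistent.
Mohs hardness 6.5: Epidote has hardness 6-7 — consistent.
Everything matches except the cleavage.

cleavage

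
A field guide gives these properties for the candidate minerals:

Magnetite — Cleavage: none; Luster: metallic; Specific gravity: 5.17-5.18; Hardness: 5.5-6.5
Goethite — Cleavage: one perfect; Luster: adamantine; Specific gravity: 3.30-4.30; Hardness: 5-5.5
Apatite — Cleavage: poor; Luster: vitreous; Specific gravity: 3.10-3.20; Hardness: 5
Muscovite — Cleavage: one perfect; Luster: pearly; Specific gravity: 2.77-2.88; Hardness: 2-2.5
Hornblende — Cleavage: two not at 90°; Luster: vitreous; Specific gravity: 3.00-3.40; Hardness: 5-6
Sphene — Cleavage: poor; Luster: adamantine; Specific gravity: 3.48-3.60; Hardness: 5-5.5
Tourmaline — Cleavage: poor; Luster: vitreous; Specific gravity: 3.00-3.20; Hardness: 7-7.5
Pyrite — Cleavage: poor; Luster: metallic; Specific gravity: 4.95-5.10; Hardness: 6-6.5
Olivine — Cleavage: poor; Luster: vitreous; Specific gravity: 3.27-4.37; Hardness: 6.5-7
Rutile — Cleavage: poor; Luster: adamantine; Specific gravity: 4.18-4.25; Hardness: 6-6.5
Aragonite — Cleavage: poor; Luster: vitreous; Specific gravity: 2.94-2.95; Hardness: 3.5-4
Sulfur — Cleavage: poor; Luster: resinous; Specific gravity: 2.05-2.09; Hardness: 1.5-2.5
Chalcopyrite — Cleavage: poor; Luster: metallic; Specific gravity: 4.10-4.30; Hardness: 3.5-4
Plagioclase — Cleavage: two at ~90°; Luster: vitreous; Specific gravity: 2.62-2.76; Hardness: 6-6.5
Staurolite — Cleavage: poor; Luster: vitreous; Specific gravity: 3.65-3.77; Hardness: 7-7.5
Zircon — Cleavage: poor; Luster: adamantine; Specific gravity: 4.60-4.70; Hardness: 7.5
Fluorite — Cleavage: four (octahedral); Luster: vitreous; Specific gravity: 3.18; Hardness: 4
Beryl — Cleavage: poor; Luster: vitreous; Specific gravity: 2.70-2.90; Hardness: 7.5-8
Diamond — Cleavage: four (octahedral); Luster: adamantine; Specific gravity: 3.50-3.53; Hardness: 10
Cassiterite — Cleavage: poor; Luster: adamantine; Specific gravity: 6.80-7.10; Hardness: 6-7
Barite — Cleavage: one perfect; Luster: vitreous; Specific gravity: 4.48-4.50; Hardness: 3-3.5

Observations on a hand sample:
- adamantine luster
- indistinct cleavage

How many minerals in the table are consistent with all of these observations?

Adamantine luster — narrows the field to Goethite, Sphene, Rutile, Zircon, Diamond, Cassiterite.
Indistinct cleavage excludes Goethite, Diamond.
Consistent with every observation: Cassiterite, Rutile, Sphene, Zircon.
That is 4 minerals.

4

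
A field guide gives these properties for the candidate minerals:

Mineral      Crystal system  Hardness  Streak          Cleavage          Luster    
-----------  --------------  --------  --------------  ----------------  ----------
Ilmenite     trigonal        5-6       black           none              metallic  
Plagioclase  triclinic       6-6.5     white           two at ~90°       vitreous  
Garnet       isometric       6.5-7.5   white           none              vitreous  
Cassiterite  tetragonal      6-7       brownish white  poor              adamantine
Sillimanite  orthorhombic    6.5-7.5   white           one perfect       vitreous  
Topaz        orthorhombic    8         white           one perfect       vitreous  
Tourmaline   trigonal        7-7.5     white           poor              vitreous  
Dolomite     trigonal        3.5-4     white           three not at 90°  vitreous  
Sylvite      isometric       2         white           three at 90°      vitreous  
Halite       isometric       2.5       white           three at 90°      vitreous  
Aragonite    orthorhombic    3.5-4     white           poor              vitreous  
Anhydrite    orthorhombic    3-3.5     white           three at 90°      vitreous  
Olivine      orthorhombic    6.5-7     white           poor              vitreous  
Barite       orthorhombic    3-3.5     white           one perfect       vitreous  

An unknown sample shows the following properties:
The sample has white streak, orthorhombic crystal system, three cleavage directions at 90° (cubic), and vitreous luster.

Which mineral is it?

Anhydrite

White streak excludes Ilmenite, Cassiterite.
Orthorhombic crystal system rules out Plagioclase, Garnet, Tourmaline, Dolomite, Sylvite, Halite.
Three cleavage directions at 90° (cubic) — narrows the field to Anhydrite.
Vitreous luster — all remaining candidates fit.
Only Anhydrite satisfies all observations.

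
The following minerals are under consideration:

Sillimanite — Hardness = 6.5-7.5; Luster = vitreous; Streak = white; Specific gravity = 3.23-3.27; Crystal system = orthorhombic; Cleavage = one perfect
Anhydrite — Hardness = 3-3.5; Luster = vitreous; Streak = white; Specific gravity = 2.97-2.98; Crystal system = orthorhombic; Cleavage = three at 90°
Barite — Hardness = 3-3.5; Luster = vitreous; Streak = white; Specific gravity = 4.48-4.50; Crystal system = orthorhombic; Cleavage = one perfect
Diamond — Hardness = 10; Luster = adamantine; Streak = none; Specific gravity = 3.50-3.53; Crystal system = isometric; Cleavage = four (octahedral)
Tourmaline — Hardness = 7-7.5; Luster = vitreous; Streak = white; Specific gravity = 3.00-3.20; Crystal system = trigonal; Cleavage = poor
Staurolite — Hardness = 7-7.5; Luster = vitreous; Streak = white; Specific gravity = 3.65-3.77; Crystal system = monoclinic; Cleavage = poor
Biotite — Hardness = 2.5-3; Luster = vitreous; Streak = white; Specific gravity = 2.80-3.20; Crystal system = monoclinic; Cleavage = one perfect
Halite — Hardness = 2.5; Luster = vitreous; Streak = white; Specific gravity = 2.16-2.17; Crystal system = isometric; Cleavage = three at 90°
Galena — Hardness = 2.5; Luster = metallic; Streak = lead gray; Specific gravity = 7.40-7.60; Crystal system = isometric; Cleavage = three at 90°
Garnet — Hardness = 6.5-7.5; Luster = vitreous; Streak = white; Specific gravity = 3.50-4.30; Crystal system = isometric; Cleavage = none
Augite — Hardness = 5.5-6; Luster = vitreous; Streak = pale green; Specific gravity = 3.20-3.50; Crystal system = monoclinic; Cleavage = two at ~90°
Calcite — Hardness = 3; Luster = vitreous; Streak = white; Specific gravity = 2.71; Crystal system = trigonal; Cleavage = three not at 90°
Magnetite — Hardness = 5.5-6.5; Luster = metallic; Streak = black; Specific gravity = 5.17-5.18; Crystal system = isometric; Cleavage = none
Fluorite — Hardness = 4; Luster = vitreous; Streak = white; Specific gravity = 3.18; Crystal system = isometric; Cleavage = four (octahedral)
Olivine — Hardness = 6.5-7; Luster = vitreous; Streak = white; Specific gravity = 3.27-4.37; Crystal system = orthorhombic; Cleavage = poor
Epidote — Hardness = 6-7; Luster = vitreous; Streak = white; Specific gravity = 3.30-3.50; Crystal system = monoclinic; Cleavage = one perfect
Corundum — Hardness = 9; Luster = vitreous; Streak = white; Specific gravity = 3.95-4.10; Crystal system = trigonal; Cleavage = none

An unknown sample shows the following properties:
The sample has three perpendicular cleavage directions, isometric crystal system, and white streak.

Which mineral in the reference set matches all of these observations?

Three perpendicular cleavage directions: only Anhydrite, Halite, Galena remain.
Isometric crystal system rules out Anhydrite.
White streak is inconsistent with Galena.
The only mineral consistent with every observation is Halite.

Halite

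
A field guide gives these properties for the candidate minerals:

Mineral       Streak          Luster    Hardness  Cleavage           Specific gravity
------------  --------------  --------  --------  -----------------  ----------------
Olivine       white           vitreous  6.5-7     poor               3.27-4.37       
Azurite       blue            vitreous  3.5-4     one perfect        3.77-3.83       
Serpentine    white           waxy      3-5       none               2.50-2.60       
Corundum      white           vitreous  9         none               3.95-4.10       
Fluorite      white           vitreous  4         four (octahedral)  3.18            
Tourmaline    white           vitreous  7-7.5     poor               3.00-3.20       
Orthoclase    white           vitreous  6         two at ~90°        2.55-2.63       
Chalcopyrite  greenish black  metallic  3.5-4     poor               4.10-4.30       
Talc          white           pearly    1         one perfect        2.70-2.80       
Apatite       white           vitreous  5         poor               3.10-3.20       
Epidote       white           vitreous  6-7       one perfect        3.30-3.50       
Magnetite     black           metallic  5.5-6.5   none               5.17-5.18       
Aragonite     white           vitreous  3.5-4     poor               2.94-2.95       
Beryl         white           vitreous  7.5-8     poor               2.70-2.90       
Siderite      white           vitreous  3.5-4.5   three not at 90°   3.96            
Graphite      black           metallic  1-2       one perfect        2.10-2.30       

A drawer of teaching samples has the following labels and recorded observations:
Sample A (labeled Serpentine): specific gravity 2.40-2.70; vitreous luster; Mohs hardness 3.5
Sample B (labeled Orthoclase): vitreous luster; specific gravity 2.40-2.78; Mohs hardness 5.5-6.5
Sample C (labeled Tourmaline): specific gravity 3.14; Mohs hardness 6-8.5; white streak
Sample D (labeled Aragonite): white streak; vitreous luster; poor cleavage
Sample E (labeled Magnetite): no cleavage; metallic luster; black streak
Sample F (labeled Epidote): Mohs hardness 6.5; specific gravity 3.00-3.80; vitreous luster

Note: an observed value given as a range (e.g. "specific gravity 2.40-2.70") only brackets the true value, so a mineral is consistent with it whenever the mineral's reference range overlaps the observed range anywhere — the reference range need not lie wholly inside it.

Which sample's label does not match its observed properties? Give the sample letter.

Sample A: vitreous luster is outside the reference for Serpentine (waxy luster) — mislabeled.
Sample B: observations are consistent with Orthoclase.
Sample C: observations are consistent with Tourmaline.
Sample D: observations are consistent with Aragonite.
Sample E: observations are consistent with Magnetite.
Sample F: observations are consistent with Epidote.
The mislabeled specimen is A.

A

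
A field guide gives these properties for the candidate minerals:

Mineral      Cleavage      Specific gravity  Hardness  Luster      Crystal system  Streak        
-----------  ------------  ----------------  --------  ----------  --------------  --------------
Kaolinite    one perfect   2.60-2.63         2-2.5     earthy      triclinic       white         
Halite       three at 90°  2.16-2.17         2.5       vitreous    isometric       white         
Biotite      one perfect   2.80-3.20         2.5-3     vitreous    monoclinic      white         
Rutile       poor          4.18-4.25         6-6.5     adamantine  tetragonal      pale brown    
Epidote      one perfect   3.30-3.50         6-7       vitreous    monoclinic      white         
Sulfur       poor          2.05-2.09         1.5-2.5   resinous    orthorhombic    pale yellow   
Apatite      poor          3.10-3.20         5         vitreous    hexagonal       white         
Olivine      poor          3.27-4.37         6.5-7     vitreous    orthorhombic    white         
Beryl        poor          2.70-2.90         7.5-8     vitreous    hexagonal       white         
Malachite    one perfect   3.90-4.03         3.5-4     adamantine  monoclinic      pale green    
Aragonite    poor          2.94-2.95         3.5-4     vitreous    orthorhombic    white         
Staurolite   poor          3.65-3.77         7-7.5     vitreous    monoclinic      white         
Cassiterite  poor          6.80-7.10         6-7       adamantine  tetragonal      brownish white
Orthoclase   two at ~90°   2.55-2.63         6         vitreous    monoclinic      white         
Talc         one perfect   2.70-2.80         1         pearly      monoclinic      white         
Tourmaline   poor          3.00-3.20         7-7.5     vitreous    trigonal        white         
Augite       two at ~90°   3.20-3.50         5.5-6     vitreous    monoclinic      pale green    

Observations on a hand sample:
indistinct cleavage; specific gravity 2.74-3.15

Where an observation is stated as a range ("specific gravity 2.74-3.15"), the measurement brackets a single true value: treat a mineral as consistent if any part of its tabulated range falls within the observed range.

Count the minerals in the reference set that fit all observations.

Indistinct cleavage — narrows the field to Rutile, Sulfur, Apatite, Olivine, Beryl, Aragonite, Staurolite, Cassiterite, Tourmaline.
Specific gravity 2.74-3.15 — Apatite, Beryl, Aragonite, Tourmaline remain.
Consistent with every observation: Apatite, Aragonite, Beryl, Tourmaline.
That is 4 minerals.

4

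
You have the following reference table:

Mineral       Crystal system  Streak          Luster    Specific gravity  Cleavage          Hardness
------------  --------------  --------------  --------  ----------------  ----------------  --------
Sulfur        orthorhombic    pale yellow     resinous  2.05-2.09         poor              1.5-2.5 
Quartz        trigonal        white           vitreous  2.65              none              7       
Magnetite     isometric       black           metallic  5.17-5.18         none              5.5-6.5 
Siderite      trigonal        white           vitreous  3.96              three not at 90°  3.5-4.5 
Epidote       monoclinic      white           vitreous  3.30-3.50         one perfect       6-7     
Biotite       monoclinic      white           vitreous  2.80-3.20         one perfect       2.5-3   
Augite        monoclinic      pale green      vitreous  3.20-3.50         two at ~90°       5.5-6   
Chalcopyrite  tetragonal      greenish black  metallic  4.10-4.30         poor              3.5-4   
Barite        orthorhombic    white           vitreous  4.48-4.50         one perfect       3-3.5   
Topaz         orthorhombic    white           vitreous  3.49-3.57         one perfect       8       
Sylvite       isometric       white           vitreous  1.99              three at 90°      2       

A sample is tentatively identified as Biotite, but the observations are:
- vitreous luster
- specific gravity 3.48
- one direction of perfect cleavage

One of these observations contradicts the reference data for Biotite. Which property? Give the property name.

specific gravity

Vitreous luster: Biotite has vitreous luster — agrees.
Specific gravity 3.48: Biotite has SG 2.80-3.20 — does not match.
One direction of perfect cleavage: Biotite has cleavage one perfect — agrees.
Everything matches except the specific gravity.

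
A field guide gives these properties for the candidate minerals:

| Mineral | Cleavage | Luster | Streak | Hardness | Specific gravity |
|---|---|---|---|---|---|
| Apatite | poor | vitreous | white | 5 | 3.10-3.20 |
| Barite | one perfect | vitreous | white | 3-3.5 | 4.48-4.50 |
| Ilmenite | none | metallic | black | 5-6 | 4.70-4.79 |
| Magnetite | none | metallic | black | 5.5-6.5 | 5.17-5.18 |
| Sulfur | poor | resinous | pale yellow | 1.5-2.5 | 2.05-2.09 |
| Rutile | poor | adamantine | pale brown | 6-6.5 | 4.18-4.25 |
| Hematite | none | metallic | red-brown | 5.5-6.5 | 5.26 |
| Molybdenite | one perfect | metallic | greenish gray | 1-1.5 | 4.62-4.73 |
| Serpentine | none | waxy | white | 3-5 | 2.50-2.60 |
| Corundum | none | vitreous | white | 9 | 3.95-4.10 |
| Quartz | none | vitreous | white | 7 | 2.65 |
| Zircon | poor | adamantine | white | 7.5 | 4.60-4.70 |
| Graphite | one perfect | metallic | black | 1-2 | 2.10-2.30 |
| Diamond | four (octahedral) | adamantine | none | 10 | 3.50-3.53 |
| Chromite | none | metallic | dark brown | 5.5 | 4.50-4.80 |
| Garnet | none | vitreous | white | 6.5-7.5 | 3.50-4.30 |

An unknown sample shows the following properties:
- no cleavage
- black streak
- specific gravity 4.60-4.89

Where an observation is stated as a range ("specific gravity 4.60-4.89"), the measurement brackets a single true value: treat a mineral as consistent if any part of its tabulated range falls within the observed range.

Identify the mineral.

No cleavage: Ilmenite, Magnetite, Hematite, Serpentine, Corundum, Quartz, Chromite, Garnet remain.
Black streak: Ilmenite, Magnetite remain.
Specific gravity 4.60-4.89 rules out Magnetite.
The only mineral consistent with every observation is Ilmenite.

Ilmenite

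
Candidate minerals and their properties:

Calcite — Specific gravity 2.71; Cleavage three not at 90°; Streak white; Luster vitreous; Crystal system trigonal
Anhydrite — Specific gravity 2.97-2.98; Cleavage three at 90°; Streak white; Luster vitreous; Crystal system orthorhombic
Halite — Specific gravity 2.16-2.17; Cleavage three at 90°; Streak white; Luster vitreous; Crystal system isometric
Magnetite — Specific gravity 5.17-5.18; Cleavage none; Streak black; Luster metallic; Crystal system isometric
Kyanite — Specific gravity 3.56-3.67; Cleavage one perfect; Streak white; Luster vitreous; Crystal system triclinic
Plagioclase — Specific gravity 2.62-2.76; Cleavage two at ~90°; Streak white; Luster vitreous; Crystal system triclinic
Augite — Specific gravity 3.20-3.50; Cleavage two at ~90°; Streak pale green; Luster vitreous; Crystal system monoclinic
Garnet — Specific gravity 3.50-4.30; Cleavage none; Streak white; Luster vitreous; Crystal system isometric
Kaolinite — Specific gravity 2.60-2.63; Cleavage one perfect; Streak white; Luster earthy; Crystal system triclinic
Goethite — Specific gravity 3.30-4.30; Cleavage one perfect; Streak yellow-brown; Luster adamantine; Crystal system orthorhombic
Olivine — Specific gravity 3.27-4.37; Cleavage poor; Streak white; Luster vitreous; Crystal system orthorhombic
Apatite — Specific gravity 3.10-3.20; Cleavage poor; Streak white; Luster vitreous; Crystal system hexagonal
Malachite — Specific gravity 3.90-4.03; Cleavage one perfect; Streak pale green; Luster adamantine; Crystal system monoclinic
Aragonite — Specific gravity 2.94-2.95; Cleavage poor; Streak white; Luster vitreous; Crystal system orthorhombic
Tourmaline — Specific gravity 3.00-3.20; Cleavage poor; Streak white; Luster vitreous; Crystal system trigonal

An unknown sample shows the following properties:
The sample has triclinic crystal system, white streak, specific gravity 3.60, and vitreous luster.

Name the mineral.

Kyanite

Triclinic crystal system — narrows the field to Kyanite, Plagioclase, Kaolinite.
White streak — every remaining candidate is consistent.
Specific gravity 3.60 — Kyanite remains.
Vitreous luster — every remaining candidate is consistent.
The only mineral consistent with every observation is Kyanite.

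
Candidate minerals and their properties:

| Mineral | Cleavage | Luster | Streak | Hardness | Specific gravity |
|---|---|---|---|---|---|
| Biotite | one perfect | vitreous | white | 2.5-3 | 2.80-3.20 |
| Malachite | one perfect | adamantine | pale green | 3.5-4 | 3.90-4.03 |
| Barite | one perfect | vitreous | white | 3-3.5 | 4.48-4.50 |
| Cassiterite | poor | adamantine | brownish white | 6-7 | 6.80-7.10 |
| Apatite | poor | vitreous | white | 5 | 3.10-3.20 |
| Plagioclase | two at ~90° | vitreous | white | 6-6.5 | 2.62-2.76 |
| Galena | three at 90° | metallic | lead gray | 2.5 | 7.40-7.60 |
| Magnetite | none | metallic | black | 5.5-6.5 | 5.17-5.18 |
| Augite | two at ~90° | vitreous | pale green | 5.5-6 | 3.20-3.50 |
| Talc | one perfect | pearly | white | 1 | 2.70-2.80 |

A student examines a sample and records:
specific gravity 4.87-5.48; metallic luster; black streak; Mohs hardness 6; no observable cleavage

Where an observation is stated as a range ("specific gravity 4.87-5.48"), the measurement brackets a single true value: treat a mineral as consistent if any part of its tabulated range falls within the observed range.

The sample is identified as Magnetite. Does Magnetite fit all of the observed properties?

Consistent

Specific gravity 4.87-5.48 — agrees with Magnetite (SG 5.17-5.18).
Metallic luster — agrees with Magnetite (metallic luster).
Black streak — agrees with Magnetite (black streak).
Mohs hardness 6 — agrees with Magnetite (hardness 5.5-6.5).
No observable cleavage — agrees with Magnetite (cleavage none).
Every observed property is compatible with the reference values for Magnetite.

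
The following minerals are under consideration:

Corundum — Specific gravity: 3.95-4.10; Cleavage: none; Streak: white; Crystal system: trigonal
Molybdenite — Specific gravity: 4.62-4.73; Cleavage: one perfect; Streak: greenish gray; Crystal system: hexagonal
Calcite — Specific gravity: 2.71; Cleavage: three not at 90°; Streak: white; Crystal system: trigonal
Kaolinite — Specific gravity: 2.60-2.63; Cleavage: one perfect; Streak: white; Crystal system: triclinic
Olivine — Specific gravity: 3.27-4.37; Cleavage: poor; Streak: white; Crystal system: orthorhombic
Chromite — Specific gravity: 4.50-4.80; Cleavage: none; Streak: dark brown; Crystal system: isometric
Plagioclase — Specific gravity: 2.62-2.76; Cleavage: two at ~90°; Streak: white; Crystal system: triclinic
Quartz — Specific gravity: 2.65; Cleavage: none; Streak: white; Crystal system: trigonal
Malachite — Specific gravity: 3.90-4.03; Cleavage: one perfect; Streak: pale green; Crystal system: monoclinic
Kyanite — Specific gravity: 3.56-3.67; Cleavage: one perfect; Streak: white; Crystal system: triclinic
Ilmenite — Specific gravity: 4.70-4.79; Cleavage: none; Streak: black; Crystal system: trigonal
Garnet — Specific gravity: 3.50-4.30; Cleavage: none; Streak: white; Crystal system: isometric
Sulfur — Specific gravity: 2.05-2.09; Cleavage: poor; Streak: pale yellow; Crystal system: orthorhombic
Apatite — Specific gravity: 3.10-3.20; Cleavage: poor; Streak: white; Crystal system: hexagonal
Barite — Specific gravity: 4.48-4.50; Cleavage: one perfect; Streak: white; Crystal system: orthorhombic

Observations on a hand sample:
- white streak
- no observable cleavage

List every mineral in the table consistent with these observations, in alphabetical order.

White streak excludes Molybdenite, Chromite, Malachite, Ilmenite, Sulfur.
No observable cleavage — only Corundum, Quartz, Garnet remain.
Consistent with every observation: Corundum, Garnet, Quartz.

Corundum, Garnet, Quartz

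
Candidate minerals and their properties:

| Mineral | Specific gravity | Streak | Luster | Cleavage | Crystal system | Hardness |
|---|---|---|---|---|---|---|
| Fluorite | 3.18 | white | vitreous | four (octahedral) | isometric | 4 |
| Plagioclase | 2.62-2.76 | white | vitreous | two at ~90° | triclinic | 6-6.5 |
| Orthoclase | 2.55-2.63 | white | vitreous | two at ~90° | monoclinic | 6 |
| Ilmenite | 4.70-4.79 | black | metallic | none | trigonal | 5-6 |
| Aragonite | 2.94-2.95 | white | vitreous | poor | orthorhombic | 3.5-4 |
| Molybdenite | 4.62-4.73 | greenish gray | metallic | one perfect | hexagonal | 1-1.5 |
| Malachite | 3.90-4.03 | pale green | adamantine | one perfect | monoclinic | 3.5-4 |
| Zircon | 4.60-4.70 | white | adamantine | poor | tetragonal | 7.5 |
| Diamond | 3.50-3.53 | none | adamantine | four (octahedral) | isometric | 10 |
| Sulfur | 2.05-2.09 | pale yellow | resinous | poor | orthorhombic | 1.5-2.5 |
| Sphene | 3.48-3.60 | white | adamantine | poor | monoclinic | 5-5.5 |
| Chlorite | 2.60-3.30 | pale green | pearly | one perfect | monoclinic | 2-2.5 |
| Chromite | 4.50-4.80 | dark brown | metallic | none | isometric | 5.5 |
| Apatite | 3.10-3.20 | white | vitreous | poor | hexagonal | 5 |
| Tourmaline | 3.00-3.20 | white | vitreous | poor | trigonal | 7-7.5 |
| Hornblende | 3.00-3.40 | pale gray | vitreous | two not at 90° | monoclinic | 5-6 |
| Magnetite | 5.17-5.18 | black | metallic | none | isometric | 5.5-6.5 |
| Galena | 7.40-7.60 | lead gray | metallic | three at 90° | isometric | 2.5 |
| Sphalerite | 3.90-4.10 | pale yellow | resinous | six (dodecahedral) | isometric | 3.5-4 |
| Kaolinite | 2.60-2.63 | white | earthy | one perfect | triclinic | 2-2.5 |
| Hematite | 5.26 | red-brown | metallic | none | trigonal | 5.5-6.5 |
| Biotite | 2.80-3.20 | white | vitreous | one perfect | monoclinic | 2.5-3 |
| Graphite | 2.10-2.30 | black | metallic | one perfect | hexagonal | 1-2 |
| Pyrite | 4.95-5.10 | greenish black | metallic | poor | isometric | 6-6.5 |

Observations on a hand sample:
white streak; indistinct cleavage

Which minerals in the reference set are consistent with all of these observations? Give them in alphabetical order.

Apatite, Aragonite, Sphene, Tourmaline, Zircon

White streak: Fluorite, Plagioclase, Orthoclase, Aragonite, Zircon, Sphene, Apatite, Tourmaline, Kaolinite, Biotite remain.
Indistinct cleavage eliminates Fluorite, Plagioclase, Orthoclase, Kaolinite, Biotite.
Consistent with every observation: Apatite, Aragonite, Sphene, Tourmaline, Zircon.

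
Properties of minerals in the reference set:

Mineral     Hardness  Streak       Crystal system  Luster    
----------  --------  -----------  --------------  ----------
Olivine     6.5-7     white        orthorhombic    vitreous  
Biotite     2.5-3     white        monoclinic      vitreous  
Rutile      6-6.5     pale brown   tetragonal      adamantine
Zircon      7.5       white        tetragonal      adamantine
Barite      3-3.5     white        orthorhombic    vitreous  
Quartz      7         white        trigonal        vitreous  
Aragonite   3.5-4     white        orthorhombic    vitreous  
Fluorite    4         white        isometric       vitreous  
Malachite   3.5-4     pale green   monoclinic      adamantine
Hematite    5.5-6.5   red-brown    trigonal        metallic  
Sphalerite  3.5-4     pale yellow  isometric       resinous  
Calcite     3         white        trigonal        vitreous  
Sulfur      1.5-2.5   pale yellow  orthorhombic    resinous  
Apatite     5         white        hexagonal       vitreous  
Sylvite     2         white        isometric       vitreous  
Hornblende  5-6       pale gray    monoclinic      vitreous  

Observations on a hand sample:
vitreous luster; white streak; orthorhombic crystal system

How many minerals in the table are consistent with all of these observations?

3

Vitreous luster rules out Rutile, Zircon, Malachite, Hematite, Sphalerite, Sulfur.
White streak is inconsistent with Hornblende.
Orthorhombic crystal system — Olivine, Barite, Aragonite remain.
The minerals that satisfy all observations are Aragonite, Barite, Olivine.
That is 3 minerals.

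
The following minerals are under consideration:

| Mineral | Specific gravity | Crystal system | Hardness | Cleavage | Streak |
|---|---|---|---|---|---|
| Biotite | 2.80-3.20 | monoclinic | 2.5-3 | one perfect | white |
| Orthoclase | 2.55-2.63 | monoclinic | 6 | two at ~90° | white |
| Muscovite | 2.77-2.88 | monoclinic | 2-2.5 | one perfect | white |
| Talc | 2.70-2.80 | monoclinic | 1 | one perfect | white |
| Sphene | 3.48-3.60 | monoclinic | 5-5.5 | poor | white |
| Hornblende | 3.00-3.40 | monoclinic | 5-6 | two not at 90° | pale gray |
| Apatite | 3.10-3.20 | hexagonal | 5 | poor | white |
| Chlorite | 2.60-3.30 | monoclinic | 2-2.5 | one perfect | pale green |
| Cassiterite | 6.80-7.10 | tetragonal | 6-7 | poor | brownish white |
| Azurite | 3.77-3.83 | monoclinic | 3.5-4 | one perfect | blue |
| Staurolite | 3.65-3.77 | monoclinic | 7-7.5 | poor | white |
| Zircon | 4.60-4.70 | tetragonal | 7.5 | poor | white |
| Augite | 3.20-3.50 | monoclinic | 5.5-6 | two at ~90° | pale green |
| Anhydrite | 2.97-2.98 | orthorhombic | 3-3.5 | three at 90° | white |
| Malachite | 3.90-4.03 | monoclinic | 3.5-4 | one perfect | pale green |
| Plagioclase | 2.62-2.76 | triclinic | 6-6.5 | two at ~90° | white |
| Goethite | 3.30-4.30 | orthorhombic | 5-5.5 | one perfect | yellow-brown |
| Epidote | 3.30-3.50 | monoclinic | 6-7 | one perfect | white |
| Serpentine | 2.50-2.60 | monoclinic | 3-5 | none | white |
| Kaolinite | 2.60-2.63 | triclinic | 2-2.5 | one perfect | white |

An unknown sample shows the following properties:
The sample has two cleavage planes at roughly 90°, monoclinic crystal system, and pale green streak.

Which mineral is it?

Two cleavage planes at roughly 90° — narrows the field to Orthoclase, Augite, Plagioclase.
Monoclinic crystal system eliminates Plagioclase.
Pale green streak eliminates Orthoclase.
Augite is the sole remaining match.

Augite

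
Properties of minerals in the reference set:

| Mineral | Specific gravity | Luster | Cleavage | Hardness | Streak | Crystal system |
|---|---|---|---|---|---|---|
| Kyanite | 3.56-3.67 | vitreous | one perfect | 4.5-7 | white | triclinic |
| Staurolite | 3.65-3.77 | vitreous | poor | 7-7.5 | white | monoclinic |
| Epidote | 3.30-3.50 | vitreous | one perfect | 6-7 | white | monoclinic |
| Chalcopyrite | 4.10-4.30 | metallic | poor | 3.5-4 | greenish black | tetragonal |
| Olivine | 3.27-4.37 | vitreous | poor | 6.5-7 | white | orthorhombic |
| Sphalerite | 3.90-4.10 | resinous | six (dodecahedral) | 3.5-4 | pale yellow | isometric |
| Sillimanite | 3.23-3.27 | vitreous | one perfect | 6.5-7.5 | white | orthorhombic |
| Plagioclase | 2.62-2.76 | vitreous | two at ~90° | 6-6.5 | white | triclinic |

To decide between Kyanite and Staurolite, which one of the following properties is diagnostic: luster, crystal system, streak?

Luster: both vitreous — identical.
Crystal system: Kyanite triclinic, Staurolite monoclinic — distinct.
Streak: both white — identical.
Only crystal system differs between Kyanite and Staurolite among the listed tests.

crystal system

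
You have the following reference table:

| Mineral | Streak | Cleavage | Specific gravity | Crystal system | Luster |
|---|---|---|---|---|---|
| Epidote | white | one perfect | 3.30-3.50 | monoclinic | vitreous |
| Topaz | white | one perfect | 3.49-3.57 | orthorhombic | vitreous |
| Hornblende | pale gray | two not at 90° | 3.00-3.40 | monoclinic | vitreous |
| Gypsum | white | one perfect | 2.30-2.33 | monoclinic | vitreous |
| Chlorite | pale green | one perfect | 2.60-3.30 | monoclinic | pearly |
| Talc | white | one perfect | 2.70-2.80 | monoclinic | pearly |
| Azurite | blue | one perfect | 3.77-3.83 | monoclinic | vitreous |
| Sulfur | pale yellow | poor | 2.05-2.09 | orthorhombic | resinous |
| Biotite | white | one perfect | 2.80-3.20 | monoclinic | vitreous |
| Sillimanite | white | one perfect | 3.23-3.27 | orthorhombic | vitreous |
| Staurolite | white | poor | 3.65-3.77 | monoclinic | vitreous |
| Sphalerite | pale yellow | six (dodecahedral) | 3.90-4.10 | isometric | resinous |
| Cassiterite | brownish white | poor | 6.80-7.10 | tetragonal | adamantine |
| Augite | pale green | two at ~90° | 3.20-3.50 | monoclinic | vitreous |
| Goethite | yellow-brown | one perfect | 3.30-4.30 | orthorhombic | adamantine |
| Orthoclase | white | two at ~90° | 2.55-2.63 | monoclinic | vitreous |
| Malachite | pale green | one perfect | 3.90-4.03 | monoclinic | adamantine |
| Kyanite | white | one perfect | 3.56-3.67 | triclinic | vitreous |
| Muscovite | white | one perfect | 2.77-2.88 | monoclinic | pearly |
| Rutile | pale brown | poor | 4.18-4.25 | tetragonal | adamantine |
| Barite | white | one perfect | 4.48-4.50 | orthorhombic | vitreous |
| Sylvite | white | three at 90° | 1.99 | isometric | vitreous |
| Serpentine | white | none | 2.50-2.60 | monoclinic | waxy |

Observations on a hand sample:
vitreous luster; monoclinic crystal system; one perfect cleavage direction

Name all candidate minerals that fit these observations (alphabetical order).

Vitreous luster: leaves Epidote, Topaz, Hornblende, Gypsum, Azurite, Biotite, Sillimanite, Staurolite, Augite, Orthoclase, Kyanite, Barite, Sylvite.
Monoclinic crystal system rules out Topaz, Sillimanite, Kyanite, Barite, Sylvite.
One perfect cleavage direction eliminates Hornblende, Staurolite, Augite, Orthoclase.
Consistent with every observation: Azurite, Biotite, Epidote, Gypsum.

Azurite, Biotite, Epidote, Gypsum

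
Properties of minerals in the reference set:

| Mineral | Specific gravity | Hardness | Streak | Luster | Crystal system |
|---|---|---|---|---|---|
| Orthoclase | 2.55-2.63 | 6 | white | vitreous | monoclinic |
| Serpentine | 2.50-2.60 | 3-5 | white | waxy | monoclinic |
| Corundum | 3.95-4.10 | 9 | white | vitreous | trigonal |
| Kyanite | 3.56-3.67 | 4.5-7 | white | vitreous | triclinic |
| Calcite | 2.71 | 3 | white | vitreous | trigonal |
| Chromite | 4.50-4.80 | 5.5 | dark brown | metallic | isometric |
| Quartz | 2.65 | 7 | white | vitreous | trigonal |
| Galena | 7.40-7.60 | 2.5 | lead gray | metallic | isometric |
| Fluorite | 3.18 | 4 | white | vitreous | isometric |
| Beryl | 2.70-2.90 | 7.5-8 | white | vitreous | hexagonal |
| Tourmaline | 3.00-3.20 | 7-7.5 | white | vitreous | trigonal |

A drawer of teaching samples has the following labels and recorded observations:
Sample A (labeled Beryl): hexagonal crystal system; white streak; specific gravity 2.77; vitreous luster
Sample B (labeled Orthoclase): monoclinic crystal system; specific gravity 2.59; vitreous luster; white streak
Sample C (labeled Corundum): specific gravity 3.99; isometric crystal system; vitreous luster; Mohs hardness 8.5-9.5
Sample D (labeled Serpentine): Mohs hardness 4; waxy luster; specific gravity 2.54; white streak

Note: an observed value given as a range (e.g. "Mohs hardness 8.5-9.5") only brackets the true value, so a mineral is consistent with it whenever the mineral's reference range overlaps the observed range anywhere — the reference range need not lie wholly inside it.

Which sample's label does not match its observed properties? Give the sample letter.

Sample A: all recorded properties match Beryl.
Sample B: all recorded properties match Orthoclase.
Sample C: isometric crystal system is outside the reference for Corundum (trigonal system) — mislabeled.
Sample D: all recorded properties match Serpentine.
Sample C is the mislabeled one.

C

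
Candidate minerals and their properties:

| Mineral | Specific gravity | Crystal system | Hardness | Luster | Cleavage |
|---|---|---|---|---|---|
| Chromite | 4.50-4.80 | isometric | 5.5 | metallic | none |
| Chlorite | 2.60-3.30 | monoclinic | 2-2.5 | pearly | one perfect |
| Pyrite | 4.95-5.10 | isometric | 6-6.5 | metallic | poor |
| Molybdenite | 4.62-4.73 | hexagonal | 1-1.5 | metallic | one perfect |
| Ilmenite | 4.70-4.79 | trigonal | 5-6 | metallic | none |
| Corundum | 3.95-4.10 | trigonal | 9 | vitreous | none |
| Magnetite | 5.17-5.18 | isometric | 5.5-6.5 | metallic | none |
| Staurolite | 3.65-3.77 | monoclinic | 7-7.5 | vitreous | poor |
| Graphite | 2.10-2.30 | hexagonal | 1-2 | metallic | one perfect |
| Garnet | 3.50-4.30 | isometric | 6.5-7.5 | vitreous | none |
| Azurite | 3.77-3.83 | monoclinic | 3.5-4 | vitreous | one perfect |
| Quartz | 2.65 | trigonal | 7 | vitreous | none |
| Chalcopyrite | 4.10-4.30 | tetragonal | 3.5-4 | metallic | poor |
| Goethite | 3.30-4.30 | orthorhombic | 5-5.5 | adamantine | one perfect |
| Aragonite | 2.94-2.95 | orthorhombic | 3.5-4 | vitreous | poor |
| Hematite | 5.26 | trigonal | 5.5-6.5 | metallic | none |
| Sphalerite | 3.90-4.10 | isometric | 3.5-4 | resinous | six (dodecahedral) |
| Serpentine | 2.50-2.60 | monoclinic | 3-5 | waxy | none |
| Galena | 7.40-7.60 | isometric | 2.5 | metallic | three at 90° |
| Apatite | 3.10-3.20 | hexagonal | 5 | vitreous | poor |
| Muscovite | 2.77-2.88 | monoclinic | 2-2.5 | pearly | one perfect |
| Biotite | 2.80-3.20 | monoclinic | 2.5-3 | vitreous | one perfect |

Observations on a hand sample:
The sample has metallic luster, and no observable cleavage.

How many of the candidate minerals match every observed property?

4

Metallic luster: narrows the field to Chromite, Pyrite, Molybdenite, Ilmenite, Magnetite, Graphite, Chalcopyrite, Hematite, Galena.
No observable cleavage: Chromite, Ilmenite, Magnetite, Hematite remain.
The minerals that satisfy all observations are Chromite, Hematite, Ilmenite, Magnetite.
That is 4 minerals.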